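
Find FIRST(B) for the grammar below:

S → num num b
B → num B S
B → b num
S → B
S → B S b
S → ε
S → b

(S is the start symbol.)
{ 'b', 'num' }

To compute FIRST(B), examine every production with B on the left-hand side, reading each right-hand side left to right until a non-nullable symbol is reached.

From B → num B S:
  - num is a terminal: add 'num' and stop
From B → b num:
  - b is a terminal: add 'b' and stop

Collecting: FIRST(B) = { 'b', 'num' }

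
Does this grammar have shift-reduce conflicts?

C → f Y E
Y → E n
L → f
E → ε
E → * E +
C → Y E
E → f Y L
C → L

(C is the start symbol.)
Augment with C' → C and build the canonical LR(0) collection (I0 = CLOSURE({[C' → . C]}), then GOTO on every symbol after a dot until no new states appear). It has 18 states:
  I0: { [C → . L], [C → . Y E], [C → . f Y E], [C' → . C], [E → . * E +], [E → . f Y L], [E → .], [L → . f], [Y → . E n] }  — shift, reduce
  I1: { [E → * . E +], [E → . * E +], [E → . f Y L], [E → .] }  — shift, reduce
  I2: { [C' → C .] }  — accept
  I3: { [Y → E . n] }  — shift
  I4: { [C → L .] }  — reduce
  I5: { [C → Y . E], [E → . * E +], [E → . f Y L], [E → .] }  — shift, reduce
  I6: { [C → f . Y E], [E → . * E +], [E → . f Y L], [E → .], [E → f . Y L], [L → f .], [Y → . E n] }  — shift, 2 reduces
  I7: { [C → f Y . E], [E → . * E +], [E → . f Y L], [E → .], [E → f Y . L], [L → . f] }  — shift, reduce
  I8: { [E → . * E +], [E → . f Y L], [E → .], [E → f . Y L], [Y → . E n] }  — shift, reduce
  I9: { [E → f Y . L], [L → . f] }  — shift
  I10: { [E → f Y L .] }  — reduce
  I11: { [L → f .] }  — reduce
  I12: { [C → f Y E .] }  — reduce
  I13: { [E → . * E +], [E → . f Y L], [E → .], [E → f . Y L], [L → f .], [Y → . E n] }  — shift, 2 reduces
  I14: { [C → Y E .] }  — reduce
  I15: { [Y → E n .] }  — reduce
  I16: { [E → * E . +] }  — shift
  I17: { [E → * E + .] }  — reduce

I0 contains reduce item [E → .] and shift items [C → . f Y E], [E → . * E +], [E → . f Y L], [L → . f] — shift-reduce conflict.
I1 contains reduce item [E → .] and shift items [E → . * E +], [E → . f Y L] — shift-reduce conflict.
I5 contains reduce item [E → .] and shift items [E → . * E +], [E → . f Y L] — shift-reduce conflict.
I6 contains reduce items [E → .], [L → f .] and shift items [E → . * E +], [E → . f Y L] — shift-reduce conflict.
I7 contains reduce item [E → .] and shift items [E → . * E +], [E → . f Y L], [L → . f] — shift-reduce conflict.
I8 contains reduce item [E → .] and shift items [E → . * E +], [E → . f Y L] — shift-reduce conflict.
I13 contains reduce items [E → .], [L → f .] and shift items [E → . * E +], [E → . f Y L] — shift-reduce conflict.

Answer: Yes — I0: [E → .] vs [C → . f Y E]; I1: [E → .] vs [E → . * E +]; I5: [E → .] vs [E → . * E +]; I6: [E → .] vs [E → . * E +]; I7: [E → .] vs [E → . * E +]; I8: [E → .] vs [E → . * E +]; I13: [E → .] vs [E → . * E +]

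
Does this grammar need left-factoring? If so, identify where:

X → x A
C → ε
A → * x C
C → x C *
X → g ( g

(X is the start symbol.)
No, left-factoring is not needed

Left-factoring is needed when two productions for the same non-terminal
share a common prefix on the right-hand side.

Productions for X:
  X → x A
  X → g ( g
Productions for C:
  C → ε
  C → x C *

No common prefixes found.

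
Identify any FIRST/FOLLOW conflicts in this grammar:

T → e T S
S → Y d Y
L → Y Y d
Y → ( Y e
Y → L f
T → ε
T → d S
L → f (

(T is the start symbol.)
No FIRST/FOLLOW conflicts.

Nullable non-terminals: T.

T: nullable alternative(s) T → ε; FOLLOW(T) = { $, '(', 'f' }
  T → e T S: FIRST \ {ε} = { 'e' } — disjoint from FOLLOW(T)
  T → ε: FIRST \ {ε} = { } — this is the only nullable alternative, skip
  T → d S: FIRST \ {ε} = { 'd' } — disjoint from FOLLOW(T)

L, S, Y have no nullable alternative, so no FIRST/FOLLOW check is needed there.

No FIRST/FOLLOW conflicts found.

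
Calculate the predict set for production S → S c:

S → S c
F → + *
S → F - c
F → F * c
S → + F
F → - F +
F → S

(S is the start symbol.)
PREDICT(S → S c) = (FIRST(RHS) \ {ε}) ∪ (FOLLOW(S) if ε ∈ FIRST(RHS), i.e. RHS ⇒* ε)
FIRST(S) = { '+', '-' }
FIRST(S c) = { '+', '-' }
ε ∉ FIRST(S c), so FOLLOW(S) is not added.
PREDICT(S → S c) = { '+', '-' }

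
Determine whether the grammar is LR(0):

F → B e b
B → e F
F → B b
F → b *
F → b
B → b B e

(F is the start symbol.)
No. Shift-reduce conflict between [F → b .] and [B → . b B e]

Augment with F' → F and build the canonical LR(0) collection (I0 = CLOSURE({[F' → . F]}), then GOTO on every symbol after a dot until no new states appear). It has 13 states:
  I0: { [B → . b B e], [B → . e F], [F → . B b], [F → . B e b], [F → . b *], [F → . b], [F' → . F] }  — shift
  I1: { [F → B . b], [F → B . e b] }  — shift
  I2: { [F' → F .] }  — accept
  I3: { [B → . b B e], [B → . e F], [B → b . B e], [F → b . *], [F → b .] }  — shift, reduce
  I4: { [B → . b B e], [B → . e F], [B → e . F], [F → . B b], [F → . B e b], [F → . b *], [F → . b] }  — shift
  I5: { [B → e F .] }  — reduce
  I6: { [F → b * .] }  — reduce
  I7: { [B → b B . e] }  — shift
  I8: { [B → . b B e], [B → . e F], [B → b . B e] }  — shift
  I9: { [B → b B e .] }  — reduce
  I10: { [F → B b .] }  — reduce
  I11: { [F → B e . b] }  — shift
  I12: { [F → B e b .] }  — reduce

Conflict in state I3:
  Shift-reduce conflict between [F → b .] and [B → . b B e]
So the grammar is NOT LR(0).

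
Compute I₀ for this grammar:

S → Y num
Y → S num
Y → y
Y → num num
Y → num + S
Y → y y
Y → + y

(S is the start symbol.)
First, augment the grammar with S' → S
I₀ = CLOSURE({ [S' → . S] }):
  [S' → . S] has the dot before S: add [S → . Y num]
  [S → . Y num] has the dot before Y: add [Y → . S num], [Y → . y], [Y → . num num], [Y → . num + S], [Y → . y y], [Y → . + y]
No further items can be added.

I₀ = { [S → . Y num], [S' → . S], [Y → . + y], [Y → . S num], [Y → . num + S], [Y → . num num], [Y → . y y], [Y → . y] }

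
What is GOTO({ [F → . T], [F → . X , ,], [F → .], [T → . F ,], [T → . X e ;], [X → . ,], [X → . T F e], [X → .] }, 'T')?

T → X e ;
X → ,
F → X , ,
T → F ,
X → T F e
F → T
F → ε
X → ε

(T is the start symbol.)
{ [F → . T], [F → . X , ,], [F → .], [F → T .], [T → . F ,], [T → . X e ;], [X → . ,], [X → . T F e], [X → .], [X → T . F e] }

GOTO(I, 'T') = CLOSURE({ [A → αX.β] : [A → α.Xβ] ∈ I, X = 'T' })

Items with dot before 'T', with the dot advanced:
  [F → . T] → [F → T .]
  [X → . T F e] → [X → T . F e]
Closure of the advanced items:
  [X → T . F e] has the dot before F: add [F → . X , ,], [F → . T], [F → .]
  [F → . X , ,] has the dot before X: add [X → . ,], [X → . T F e], [X → .]
  [F → . T] has the dot before T: add [T → . X e ;], [T → . F ,]

GOTO = { [F → . T], [F → . X , ,], [F → .], [F → T .], [T → . F ,], [T → . X e ;], [X → . ,], [X → . T F e], [X → .], [X → T . F e] }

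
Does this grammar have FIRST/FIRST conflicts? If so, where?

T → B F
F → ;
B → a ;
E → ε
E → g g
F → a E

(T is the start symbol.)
A FIRST/FIRST conflict occurs when two productions N → α and N → β for the same non-terminal have FIRST(α) ∩ FIRST(β) ≠ ∅ (with ε ∈ FIRST of a nullable right-hand side, so two nullable alternatives also conflict).

Productions for F:
  F → ;: FIRST = { ';' }
  F → a E: FIRST = { 'a' }
Productions for E:
  E → ε: FIRST = { ε }
  E → g g: FIRST = { 'g' }
T, B have only one production, so no FIRST/FIRST conflict is possible there.

All alternatives of each non-terminal have pairwise disjoint FIRST sets.

Answer: No FIRST/FIRST conflicts.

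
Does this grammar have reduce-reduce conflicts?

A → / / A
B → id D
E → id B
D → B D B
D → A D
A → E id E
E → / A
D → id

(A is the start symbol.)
A reduce-reduce conflict occurs when an LR(0) state has two complete items [A → α .] and [B → β .] — both call for a reduction, and with no lookahead the parser cannot choose between them.

Augment with A' → A and build the canonical LR(0) collection (I0 = CLOSURE({[A' → . A]}), then GOTO on every symbol after a dot until no new states appear). It has 21 states:
  I0: { [A → . / / A], [A → . E id E], [A' → . A], [E → . / A], [E → . id B] }  — shift
  I1: { [A → . / / A], [A → . E id E], [A → / . / A], [E → . / A], [E → . id B], [E → / . A] }  — shift
  I2: { [A' → A .] }  — accept
  I3: { [A → E . id E] }  — shift
  I4: { [B → . id D], [E → id . B] }  — shift
  I5: { [E → id B .] }  — reduce
  I6: { [A → . / / A], [A → . E id E], [B → . id D], [B → id . D], [D → . A D], [D → . B D B], [D → . id], [E → . / A], [E → . id B] }  — shift
  I7: { [A → . / / A], [A → . E id E], [B → . id D], [D → . A D], [D → . B D B], [D → . id], [D → A . D], [E → . / A], [E → . id B] }  — shift
  I8: { [A → . / / A], [A → . E id E], [B → . id D], [D → . A D], [D → . B D B], [D → . id], [D → B . D B], [E → . / A], [E → . id B] }  — shift
  I9: { [B → id D .] }  — reduce
  I10: { [A → . / / A], [A → . E id E], [B → . id D], [B → id . D], [D → . A D], [D → . B D B], [D → . id], [D → id .], [E → . / A], [E → . id B], [E → id . B] }  — shift, reduce
  I11: { [A → . / / A], [A → . E id E], [B → . id D], [D → . A D], [D → . B D B], [D → . id], [D → B . D B], [E → . / A], [E → . id B], [E → id B .] }  — shift, reduce
  I12: { [B → . id D], [D → B D . B] }  — shift
  I13: { [D → B D B .] }  — reduce
  I14: { [D → A D .] }  — reduce
  I15: { [A → E id . E], [E → . / A], [E → . id B] }  — shift
  I16: { [A → . / / A], [A → . E id E], [E → . / A], [E → . id B], [E → / . A] }  — shift
  I17: { [A → E id E .] }  — reduce
  I18: { [E → / A .] }  — reduce
  I19: { [A → . / / A], [A → . E id E], [A → / . / A], [A → / / . A], [E → . / A], [E → . id B], [E → / . A] }  — shift
  I20: { [A → / / A .], [E → / A .] }  — 2 reduces

I20 contains complete items [A → / / A .], [E → / A .] — reduce-reduce conflict.

Answer: Yes — I20: [A → / / A .] vs [E → / A .]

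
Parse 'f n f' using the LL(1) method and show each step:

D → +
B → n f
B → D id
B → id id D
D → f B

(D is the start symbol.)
Stack is shown with the top on the left.

Stack  Input    Action
----------------------
D $    f n f $  output D → f B
f B $  f n f $  match 'f'
B $    n f $    output B → n f
n f $  n f $    match 'n'
f $    f $      match 'f'
$      $        accept

The string is accepted.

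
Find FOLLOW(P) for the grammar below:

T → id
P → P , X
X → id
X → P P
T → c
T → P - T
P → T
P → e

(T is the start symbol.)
To compute FOLLOW(P), find every occurrence of P on a right-hand side N → α P β: add FIRST(β) \ {ε}, and if β is empty or nullable also add FOLLOW(N). Iterate to a fixed point.

In P → P , X: P is followed by ',' X, add FIRST(',' X) \ {ε} = { ',' }
In X → P P: P is followed by P, add FIRST(P) \ {ε} = { 'c', 'e', 'id' }
In X → P P: P is at the end, add FOLLOW(X)
In T → P - T: P is followed by '-' T, add FIRST('-' T) \ {ε} = { '-' }

The FOLLOW sets referred to above (computed the same way, to a fixed point):
  FOLLOW(X) = { ',', '-', 'c', 'e', 'id' }

Taking the union: FOLLOW(P) = { ',', '-', 'c', 'e', 'id' }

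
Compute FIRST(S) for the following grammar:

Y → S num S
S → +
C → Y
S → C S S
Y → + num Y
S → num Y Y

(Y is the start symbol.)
{ '+', 'num' }

FIRST sets of the other non-terminals involved (by the same procedure, iterated to a fixed point):
  FIRST(C) = { '+', 'num' }

From S → +:
  - '+' is a terminal: add '+' and stop
From S → C S S:
  - C is a non-terminal: add FIRST(C) \ {ε} = { '+', 'num' }
    C is not nullable, so stop
From S → num Y Y:
  - num is a terminal: add 'num' and stop

Collecting: FIRST(S) = { '+', 'num' }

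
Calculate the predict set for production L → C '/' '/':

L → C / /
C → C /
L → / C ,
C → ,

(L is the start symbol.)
PREDICT(L → C '/' '/') = (FIRST(RHS) \ {ε}) ∪ (FOLLOW(L) if ε ∈ FIRST(RHS), i.e. RHS ⇒* ε)
FIRST(C) = { ',' }
FIRST(C '/' '/') = { ',' }
ε ∉ FIRST(C '/' '/'), so FOLLOW(L) is not added.
PREDICT(L → C '/' '/') = { ',' }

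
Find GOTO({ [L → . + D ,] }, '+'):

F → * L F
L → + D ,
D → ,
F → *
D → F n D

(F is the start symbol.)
GOTO(I, '+') = CLOSURE({ [A → αX.β] : [A → α.Xβ] ∈ I, X = '+' })

Items with dot before '+', with the dot advanced:
  [L → . + D ,] → [L → + . D ,]
Closure of the advanced items:
  [L → + . D ,] has the dot before D: add [D → . ,], [D → . F n D]
  [D → . F n D] has the dot before F: add [F → . * L F], [F → . *]

GOTO = { [D → . ,], [D → . F n D], [F → . * L F], [F → . *], [L → + . D ,] }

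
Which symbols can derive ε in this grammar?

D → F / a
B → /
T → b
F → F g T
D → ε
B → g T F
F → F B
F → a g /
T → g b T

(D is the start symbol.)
A non-terminal is nullable if it can derive ε (the empty string): either it has an ε-production, or it has a production whose right-hand side consists entirely of nullable non-terminals.

ε-productions: D → ε
So D is immediately nullable.
No further non-terminal can be added: every production for the remaining non-terminals contains a terminal or a non-nullable non-terminal.
Nullable = { 'D' }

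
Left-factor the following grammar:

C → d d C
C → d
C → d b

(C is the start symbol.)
C → d C'
C' → d C
C' → ε
C' → b

Left-factoring transforms A → αβ₁ | αβ₂ into A → αA' and A' → β₁ | β₂
(α is the longest common prefix among the alternatives). Repeat until
no nonterminal has two alternatives with a common prefix.

Round 1: C has alternatives sharing prefix 'd'. Introduce C': C → d C'
  Add: C' → d C
  Add: C' → ε
  Add: C' → b

No remaining common prefixes — done.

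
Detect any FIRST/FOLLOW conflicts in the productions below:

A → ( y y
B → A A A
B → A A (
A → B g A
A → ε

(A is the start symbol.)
Yes. A → '(' y y with FOLLOW(A) on { '(' }; A → B g A with FOLLOW(A) on { '(', 'g' }; B → A A '(' with FOLLOW(B) on { 'g' }

A FIRST/FOLLOW conflict occurs when a non-terminal N has a nullable alternative N → β (β ⇒* ε) and another alternative N → α with FIRST(α) ∩ FOLLOW(N) ≠ ∅: on such a lookahead the parser cannot decide between expanding α and letting N vanish via β.

Nullable non-terminals: A, B.
FIRST sets used below: FIRST(B) = { '(', 'g', ε }, FIRST(A) = { '(', 'g', ε }

A: nullable alternative(s) A → ε; FOLLOW(A) = { $, '(', 'g' }
  A → ( y y: FIRST \ {ε} = { '(' } — overlaps FOLLOW(A) on { '(' }: CONFLICT
  A → B g A: FIRST \ {ε} = { '(', 'g' } — overlaps FOLLOW(A) on { '(', 'g' }: CONFLICT
  A → ε: FIRST \ {ε} = { } — this is the only nullable alternative, skip

B: nullable alternative(s) B → A A A; FOLLOW(B) = { 'g' }
  B → A A A: FIRST \ {ε} = { '(', 'g' } — this is the only nullable alternative, skip
  B → A A (: FIRST \ {ε} = { '(', 'g' } — overlaps FOLLOW(B) on { 'g' }: CONFLICT

So the grammar has 3 FIRST/FOLLOW conflicts (marked CONFLICT above).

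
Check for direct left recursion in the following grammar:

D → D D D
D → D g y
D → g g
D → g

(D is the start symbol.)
Yes, D is left-recursive

D → D D D: LEFT RECURSIVE (starts with D)
D → D g y: LEFT RECURSIVE (starts with D)
D → g g: starts with g
D → g: starts with g

The grammar has direct left recursion on: D.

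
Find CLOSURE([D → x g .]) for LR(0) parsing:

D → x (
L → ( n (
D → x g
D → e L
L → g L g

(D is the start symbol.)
{ [D → x g .] }

Start with: [D → x g .]
The dot is at the end, so nothing is added.

CLOSURE = { [D → x g .] }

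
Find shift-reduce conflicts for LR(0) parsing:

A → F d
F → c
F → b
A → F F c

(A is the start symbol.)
A shift-reduce conflict occurs when an LR(0) state has both:
  - a complete (reduce) item [A → α .] (dot at the end), and
  - a shift item [B → β . c γ] (dot before a terminal).

Augment with A' → A and build the canonical LR(0) collection (I0 = CLOSURE({[A' → . A]}), then GOTO on every symbol after a dot until no new states appear). It has 8 states:
  I0: { [A → . F F c], [A → . F d], [A' → . A], [F → . b], [F → . c] }  — shift
  I1: { [A' → A .] }  — accept
  I2: { [A → F . F c], [A → F . d], [F → . b], [F → . c] }  — shift
  I3: { [F → b .] }  — reduce
  I4: { [F → c .] }  — reduce
  I5: { [A → F F . c] }  — shift
  I6: { [A → F d .] }  — reduce
  I7: { [A → F F c .] }  — reduce

No state contains both a complete item and a shift item.

Answer: No shift-reduce conflicts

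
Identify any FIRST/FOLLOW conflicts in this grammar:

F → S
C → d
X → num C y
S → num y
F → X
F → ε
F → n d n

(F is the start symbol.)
No FIRST/FOLLOW conflicts.

Nullable non-terminals: F.
FIRST sets used below: FIRST(S) = { 'num' }, FIRST(X) = { 'num' }

F: nullable alternative(s) F → ε; FOLLOW(F) = { $ }
  F → S: FIRST \ {ε} = { 'num' } — disjoint from FOLLOW(F)
  F → X: FIRST \ {ε} = { 'num' } — disjoint from FOLLOW(F)
  F → ε: FIRST \ {ε} = { } — this is the only nullable alternative, skip
  F → n d n: FIRST \ {ε} = { 'n' } — disjoint from FOLLOW(F)

C, S, X have no nullable alternative, so no FIRST/FOLLOW check is needed there.

No FIRST/FOLLOW conflicts found.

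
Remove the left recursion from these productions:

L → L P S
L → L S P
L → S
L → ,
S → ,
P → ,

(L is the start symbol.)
L → S L'
L → , L'
L' → P S L'
L' → S P L'
L' → ε
S → ,
P → ,

L is directly left-recursive. The standard transformation for
  A → A α₁ | ... | A α_m | β₁ | ... | β_n
is
  A  → β₁ A' | ... | β_n A'
  A' → α₁ A' | ... | α_m A' | ε

L → S becomes L → S L'
L → , becomes L → , L'
L → L P S becomes L' → P S L'
L → L S P becomes L' → S P L'
Add L' → ε

Productions for other non-terminals are unchanged:
  S → ,
  P → ,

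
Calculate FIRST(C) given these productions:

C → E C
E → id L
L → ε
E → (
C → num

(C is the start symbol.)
FIRST sets of the other non-terminals involved (by the same procedure, iterated to a fixed point):
  FIRST(E) = { '(', 'id' }

From C → E C:
  - E is a non-terminal: add FIRST(E) \ {ε} = { '(', 'id' }
    E is not nullable, so stop
From C → num:
  - num is a terminal: add 'num' and stop

Collecting: FIRST(C) = { '(', 'id', 'num' }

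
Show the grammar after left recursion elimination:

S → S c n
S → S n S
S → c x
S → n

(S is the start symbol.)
S → c x S'
S → n S'
S' → c n S'
S' → n S S'
S' → ε

S is directly left-recursive. The standard transformation for
  A → A α₁ | ... | A α_m | β₁ | ... | β_n
is
  A  → β₁ A' | ... | β_n A'
  A' → α₁ A' | ... | α_m A' | ε

S → c x becomes S → c x S'
S → n becomes S → n S'
S → S c n becomes S' → c n S'
S → S n S becomes S' → n S S'
Add S' → ε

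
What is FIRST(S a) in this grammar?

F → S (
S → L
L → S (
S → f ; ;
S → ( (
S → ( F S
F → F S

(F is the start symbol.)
FIRST sets of the non-terminals involved (from the grammar, by fixed-point iteration):
  FIRST(S) = { '(', 'f' }

To compute FIRST(S a), process the symbols left to right:
Symbol S is a non-terminal. Add FIRST(S) \ {ε} = { '(', 'f' }
S is not nullable (ε ∉ FIRST(S)), so stop here.
FIRST(S a) = { '(', 'f' }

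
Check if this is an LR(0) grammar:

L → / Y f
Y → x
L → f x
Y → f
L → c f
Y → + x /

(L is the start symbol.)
Yes, the grammar is LR(0)

Augment with L' → L and build the canonical LR(0) collection (I0 = CLOSURE({[L' → . L]}), then GOTO on every symbol after a dot until no new states appear). It has 14 states:
  I0: { [L → . / Y f], [L → . c f], [L → . f x], [L' → . L] }  — shift
  I1: { [L → / . Y f], [Y → . + x /], [Y → . f], [Y → . x] }  — shift
  I2: { [L' → L .] }  — accept
  I3: { [L → c . f] }  — shift
  I4: { [L → f . x] }  — shift
  I5: { [L → f x .] }  — reduce
  I6: { [L → c f .] }  — reduce
  I7: { [Y → + . x /] }  — shift
  I8: { [L → / Y . f] }  — shift
  I9: { [Y → f .] }  — reduce
  I10: { [Y → x .] }  — reduce
  I11: { [L → / Y f .] }  — reduce
  I12: { [Y → + x . /] }  — shift
  I13: { [Y → + x / .] }  — reduce

Every state is either a pure shift/goto state or contains exactly one complete item and nothing to shift — no conflicts. The grammar is LR(0).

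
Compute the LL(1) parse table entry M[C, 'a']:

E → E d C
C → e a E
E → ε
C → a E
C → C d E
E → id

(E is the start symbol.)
To find M[C, 'a'], we find productions for C where 'a' is in the predict set (PREDICT(N → α) = (FIRST(α) \ {ε}) ∪ (FOLLOW(N) if α ⇒* ε)).

Relevant sets:
  FIRST(C) = { 'a', 'e' }

C → e a E: PREDICT = { 'e' }
C → a E: PREDICT = { 'a' }
  'a' is in predict set, so this production goes in M[C, 'a']
C → C d E: PREDICT = { 'a', 'e' }
  'a' is in predict set, so this production goes in M[C, 'a']

M[C, 'a'] = C → a E, C → C d E  (a multiply-defined cell — the grammar is not LL(1))

Answer: C → a E, C → C d E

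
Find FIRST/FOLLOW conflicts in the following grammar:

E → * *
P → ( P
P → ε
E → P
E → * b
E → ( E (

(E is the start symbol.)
Nullable non-terminals: E, P.
FIRST sets used below: FIRST(P) = { '(', ε }

E: nullable alternative(s) E → P; FOLLOW(E) = { $, '(' }
  E → * *: FIRST \ {ε} = { '*' } — disjoint from FOLLOW(E)
  E → P: FIRST \ {ε} = { '(' } — this is the only nullable alternative, skip
  E → * b: FIRST \ {ε} = { '*' } — disjoint from FOLLOW(E)
  E → ( E (: FIRST \ {ε} = { '(' } — overlaps FOLLOW(E) on { '(' }: CONFLICT

P: nullable alternative(s) P → ε; FOLLOW(P) = { $, '(' }
  P → ( P: FIRST \ {ε} = { '(' } — overlaps FOLLOW(P) on { '(' }: CONFLICT
  P → ε: FIRST \ {ε} = { } — this is the only nullable alternative, skip

So the grammar has 2 FIRST/FOLLOW conflicts (marked CONFLICT above).

Answer: Yes. E → '(' E '(' with FOLLOW(E) on { '(' }; P → '(' P with FOLLOW(P) on { '(' }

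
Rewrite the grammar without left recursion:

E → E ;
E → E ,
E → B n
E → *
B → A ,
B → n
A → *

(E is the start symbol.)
E is directly left-recursive. The standard transformation for
  A → A α₁ | ... | A α_m | β₁ | ... | β_n
is
  A  → β₁ A' | ... | β_n A'
  A' → α₁ A' | ... | α_m A' | ε

E → B n becomes E → B n E'
E → * becomes E → * E'
E → E ; becomes E' → ; E'
E → E , becomes E' → , E'
Add E' → ε

Productions for other non-terminals are unchanged:
  B → A ,
  B → n
  A → *

Resulting grammar:
E → B n E'
E → * E'
E' → ; E'
E' → , E'
E' → ε
B → A ,
B → n
A → *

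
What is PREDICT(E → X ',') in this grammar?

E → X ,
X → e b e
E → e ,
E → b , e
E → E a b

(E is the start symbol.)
{ 'e' }

PREDICT(E → X ',') = (FIRST(RHS) \ {ε}) ∪ (FOLLOW(E) if ε ∈ FIRST(RHS), i.e. RHS ⇒* ε)
FIRST(X) = { 'e' }
FIRST(X ',') = { 'e' }
ε ∉ FIRST(X ','), so FOLLOW(E) is not added.
PREDICT(E → X ',') = { 'e' }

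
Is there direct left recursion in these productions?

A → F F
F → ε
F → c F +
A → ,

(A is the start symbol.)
No direct left recursion

A → F F: starts with F
F → ε: starts with ε
F → c F +: starts with c
A → ,: starts with ','

No direct left recursion found.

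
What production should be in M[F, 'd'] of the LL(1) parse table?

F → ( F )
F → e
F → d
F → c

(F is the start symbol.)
F → d

To find M[F, 'd'], we find productions for F where 'd' is in the predict set (PREDICT(N → α) = (FIRST(α) \ {ε}) ∪ (FOLLOW(N) if α ⇒* ε)).

F → ( F ): PREDICT = { '(' }
F → e: PREDICT = { 'e' }
F → d: PREDICT = { 'd' }
  'd' is in predict set, so this production goes in M[F, 'd']
F → c: PREDICT = { 'c' }

M[F, 'd'] = F → d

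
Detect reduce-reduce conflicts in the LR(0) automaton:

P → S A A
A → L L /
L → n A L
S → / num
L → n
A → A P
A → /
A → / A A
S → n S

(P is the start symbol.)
No reduce-reduce conflicts

A reduce-reduce conflict occurs when an LR(0) state has two complete items [A → α .] and [B → β .] — both call for a reduction, and with no lookahead the parser cannot choose between them.

Augment with P' → P and build the canonical LR(0) collection (I0 = CLOSURE({[P' → . P]}), then GOTO on every symbol after a dot until no new states appear). It has 21 states:
  I0: { [P → . S A A], [P' → . P], [S → . / num], [S → . n S] }  — shift
  I1: { [S → / . num] }  — shift
  I2: { [P' → P .] }  — accept
  I3: { [A → . / A A], [A → . /], [A → . A P], [A → . L L /], [L → . n A L], [L → . n], [P → S . A A] }  — shift
  I4: { [S → . / num], [S → . n S], [S → n . S] }  — shift
  I5: { [S → n S .] }  — reduce
  I6: { [A → . / A A], [A → . /], [A → . A P], [A → . L L /], [A → / . A A], [A → / .], [L → . n A L], [L → . n] }  — shift, reduce
  I7: { [A → . / A A], [A → . /], [A → . A P], [A → . L L /], [A → A . P], [L → . n A L], [L → . n], [P → . S A A], [P → S A . A], [S → . / num], [S → . n S] }  — shift
  I8: { [A → L . L /], [L → . n A L], [L → . n] }  — shift
  I9: { [A → . / A A], [A → . /], [A → . A P], [A → . L L /], [L → . n A L], [L → . n], [L → n . A L], [L → n .] }  — shift, reduce
  I10: { [A → A . P], [L → . n A L], [L → . n], [L → n A . L], [P → . S A A], [S → . / num], [S → . n S] }  — shift
  I11: { [L → n A L .] }  — reduce
  I12: { [A → A P .] }  — reduce
  I13: { [A → . / A A], [A → . /], [A → . A P], [A → . L L /], [L → . n A L], [L → . n], [L → n . A L], [L → n .], [S → . / num], [S → . n S], [S → n . S] }  — shift, reduce
  I14: { [A → . / A A], [A → . /], [A → . A P], [A → . L L /], [A → / . A A], [A → / .], [L → . n A L], [L → . n], [S → / . num] }  — shift, reduce
  I15: { [A → . / A A], [A → . /], [A → . A P], [A → . L L /], [A → / A . A], [A → A . P], [L → . n A L], [L → . n], [P → . S A A], [S → . / num], [S → . n S] }  — shift
  I16: { [S → / num .] }  — reduce
  I17: { [A → / A A .], [A → A . P], [P → . S A A], [S → . / num], [S → . n S] }  — shift, reduce
  I18: { [A → L L . /] }  — shift
  I19: { [A → L L / .] }  — reduce
  I20: { [A → A . P], [P → . S A A], [P → S A A .], [S → . / num], [S → . n S] }  — shift, reduce

No state contains more than one complete item.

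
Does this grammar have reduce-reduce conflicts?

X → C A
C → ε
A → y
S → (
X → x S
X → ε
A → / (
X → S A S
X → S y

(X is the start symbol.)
Yes — I0: [C → .] vs [X → .]; I9: [A → y .] vs [X → S y .]

Augment with X' → X and build the canonical LR(0) collection (I0 = CLOSURE({[X' → . X]}), then GOTO on every symbol after a dot until no new states appear). It has 14 states:
  I0: { [C → .], [S → . (], [X → . C A], [X → . S A S], [X → . S y], [X → . x S], [X → .], [X' → . X] }  — shift, 2 reduces
  I1: { [S → ( .] }  — reduce
  I2: { [A → . / (], [A → . y], [X → C . A] }  — shift
  I3: { [A → . / (], [A → . y], [X → S . A S], [X → S . y] }  — shift
  I4: { [X' → X .] }  — accept
  I5: { [S → . (], [X → x . S] }  — shift
  I6: { [X → x S .] }  — reduce
  I7: { [A → / . (] }  — shift
  I8: { [S → . (], [X → S A . S] }  — shift
  I9: { [A → y .], [X → S y .] }  — 2 reduces
  I10: { [X → S A S .] }  — reduce
  I11: { [A → / ( .] }  — reduce
  I12: { [X → C A .] }  — reduce
  I13: { [A → y .] }  — reduce

I0 contains complete items [C → .], [X → .] — reduce-reduce conflict.
I9 contains complete items [A → y .], [X → S y .] — reduce-reduce conflict.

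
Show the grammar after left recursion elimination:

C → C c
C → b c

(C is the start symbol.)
C is directly left-recursive. The standard transformation for
  A → A α₁ | ... | A α_m | β₁ | ... | β_n
is
  A  → β₁ A' | ... | β_n A'
  A' → α₁ A' | ... | α_m A' | ε

C → b c becomes C → b c C'
C → C c becomes C' → c C'
Add C' → ε

Resulting grammar:
C → b c C'
C' → c C'
C' → ε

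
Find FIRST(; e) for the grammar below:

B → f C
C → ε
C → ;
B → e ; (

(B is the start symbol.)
To compute FIRST(; e), process the symbols left to right:
Symbol ; is a terminal. Add ';' and stop.
FIRST(; e) = { ';' }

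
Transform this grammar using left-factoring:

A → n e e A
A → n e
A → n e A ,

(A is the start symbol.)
Left-factoring transforms A → αβ₁ | αβ₂ into A → αA' and A' → β₁ | β₂
(α is the longest common prefix among the alternatives). Repeat until
no nonterminal has two alternatives with a common prefix.

Round 1: A has alternatives sharing prefix 'n e'. Introduce A': A → n e A'
  Add: A' → e A
  Add: A' → ε
  Add: A' → A ,

No remaining common prefixes — done.

Resulting grammar:
A → n e A'
A' → e A
A' → ε
A' → A ,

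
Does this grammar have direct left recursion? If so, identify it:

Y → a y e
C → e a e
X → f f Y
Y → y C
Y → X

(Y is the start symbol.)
No direct left recursion

Direct left recursion occurs when N → N α for some non-terminal N (the right-hand side begins with the left-hand side itself).

Y → a y e: starts with a
C → e a e: starts with e
X → f f Y: starts with f
Y → y C: starts with y
Y → X: starts with X

No direct left recursion found.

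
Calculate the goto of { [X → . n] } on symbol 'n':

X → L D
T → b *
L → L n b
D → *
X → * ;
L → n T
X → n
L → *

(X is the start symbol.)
GOTO(I, 'n') = CLOSURE({ [A → αX.β] : [A → α.Xβ] ∈ I, X = 'n' })

Items with dot before 'n', with the dot advanced:
  [X → . n] → [X → n .]
Closure adds nothing (no advanced item has the dot before a non-terminal).

GOTO = { [X → n .] }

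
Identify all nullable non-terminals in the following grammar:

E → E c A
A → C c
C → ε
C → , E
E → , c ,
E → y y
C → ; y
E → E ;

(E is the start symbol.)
{ 'C' }

A non-terminal is nullable if it can derive ε (the empty string): either it has an ε-production, or it has a production whose right-hand side consists entirely of nullable non-terminals.

ε-productions: C → ε
So C is immediately nullable.
No further non-terminal can be added: every production for the remaining non-terminals contains a terminal or a non-nullable non-terminal.
Nullable = { 'C' }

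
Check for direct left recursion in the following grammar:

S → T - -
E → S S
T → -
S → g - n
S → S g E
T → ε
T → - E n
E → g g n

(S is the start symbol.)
Yes, S is left-recursive

S → T - -: starts with T
E → S S: starts with S
T → -: starts with '-'
S → g - n: starts with g
S → S g E: LEFT RECURSIVE (starts with S)
T → ε: starts with ε
T → - E n: starts with '-'
E → g g n: starts with g

The grammar has direct left recursion on: S.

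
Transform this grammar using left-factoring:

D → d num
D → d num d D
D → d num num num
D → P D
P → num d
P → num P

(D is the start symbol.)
Left-factoring transforms A → αβ₁ | αβ₂ into A → αA' and A' → β₁ | β₂
(α is the longest common prefix among the alternatives). Repeat until
no nonterminal has two alternatives with a common prefix.

Round 1: D has alternatives sharing prefix 'd num'. Introduce D': D → d num D'
  Add: D' → ε
  Add: D' → d D
  Add: D' → num num

Round 2: P has alternatives sharing prefix 'num'. Introduce P': P → num P'
  Add: P' → d
  Add: P' → P

No remaining common prefixes — done.

Resulting grammar:
D → d num D'
D' → ε
D' → d D
D' → num num
D → P D
P → num P'
P' → d
P' → P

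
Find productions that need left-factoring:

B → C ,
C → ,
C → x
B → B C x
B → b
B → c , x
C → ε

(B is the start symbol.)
Left-factoring is needed when two productions for the same non-terminal
share a common prefix on the right-hand side.

Productions for B:
  B → C ,
  B → B C x
  B → b
  B → c , x
Productions for C:
  C → ,
  C → x
  C → ε

No common prefixes found.

Answer: No, left-factoring is not needed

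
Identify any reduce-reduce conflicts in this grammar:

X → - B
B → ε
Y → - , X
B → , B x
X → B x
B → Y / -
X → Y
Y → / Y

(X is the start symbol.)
Yes — I18: [B → , B x .] vs [X → B x .]

Augment with X' → X and build the canonical LR(0) collection (I0 = CLOSURE({[X' → . X]}), then GOTO on every symbol after a dot until no new states appear). It has 21 states:
  I0: { [B → . , B x], [B → . Y / -], [B → .], [X → . - B], [X → . B x], [X → . Y], [X' → . X], [Y → . - , X], [Y → . / Y] }  — shift, reduce
  I1: { [B → , . B x], [B → . , B x], [B → . Y / -], [B → .], [Y → . - , X], [Y → . / Y] }  — shift, reduce
  I2: { [B → . , B x], [B → . Y / -], [B → .], [X → - . B], [Y → - . , X], [Y → . - , X], [Y → . / Y] }  — shift, reduce
  I3: { [Y → . - , X], [Y → . / Y], [Y → / . Y] }  — shift
  I4: { [X → B . x] }  — shift
  I5: { [X' → X .] }  — accept
  I6: { [B → Y . / -], [X → Y .] }  — shift, reduce
  I7: { [B → Y / . -] }  — shift
  I8: { [B → Y / - .] }  — reduce
  I9: { [X → B x .] }  — reduce
  I10: { [Y → - . , X] }  — shift
  I11: { [Y → / Y .] }  — reduce
  I12: { [B → . , B x], [B → . Y / -], [B → .], [X → . - B], [X → . B x], [X → . Y], [Y → - , . X], [Y → . - , X], [Y → . / Y] }  — shift, reduce
  I13: { [Y → - , X .] }  — reduce
  I14: { [B → , . B x], [B → . , B x], [B → . Y / -], [B → .], [X → . - B], [X → . B x], [X → . Y], [Y → - , . X], [Y → . - , X], [Y → . / Y] }  — shift, reduce
  I15: { [X → - B .] }  — reduce
  I16: { [B → Y . / -] }  — shift
  I17: { [B → , B . x], [X → B . x] }  — shift
  I18: { [B → , B x .], [X → B x .] }  — 2 reduces
  I19: { [B → , B . x] }  — shift
  I20: { [B → , B x .] }  — reduce

I18 contains complete items [B → , B x .], [X → B x .] — reduce-reduce conflict.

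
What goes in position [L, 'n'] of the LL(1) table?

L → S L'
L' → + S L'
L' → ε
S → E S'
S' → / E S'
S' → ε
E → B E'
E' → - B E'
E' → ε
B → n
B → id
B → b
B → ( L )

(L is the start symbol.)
L → S L'

To find M[L, 'n'], we find productions for L where 'n' is in the predict set (PREDICT(N → α) = (FIRST(α) \ {ε}) ∪ (FOLLOW(N) if α ⇒* ε)).

Relevant sets:
  FIRST(S) = { '(', 'b', 'id', 'n' }

L → S L': PREDICT = { '(', 'b', 'id', 'n' }
  'n' is in predict set, so this production goes in M[L, 'n']

M[L, 'n'] = L → S L'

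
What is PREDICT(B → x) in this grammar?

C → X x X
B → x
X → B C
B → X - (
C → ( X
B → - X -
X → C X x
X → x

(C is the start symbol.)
PREDICT(B → x) = (FIRST(RHS) \ {ε}) ∪ (FOLLOW(B) if ε ∈ FIRST(RHS), i.e. RHS ⇒* ε)
FIRST(x) = { 'x' }
ε ∉ FIRST(x), so FOLLOW(B) is not added.
PREDICT(B → x) = { 'x' }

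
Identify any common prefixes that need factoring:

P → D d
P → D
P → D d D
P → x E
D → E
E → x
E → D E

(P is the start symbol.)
Left-factoring is needed when two productions for the same non-terminal
share a common prefix on the right-hand side.

Productions for P:
  P → D d
  P → D
  P → D d D
  P → x E
Productions for E:
  E → x
  E → D E

Found common prefix 'D' in productions for P

Answer: Yes, P has productions with common prefix 'D'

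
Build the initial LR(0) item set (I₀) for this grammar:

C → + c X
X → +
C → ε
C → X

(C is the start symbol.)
{ [C → . + c X], [C → . X], [C → .], [C' → . C], [X → . +] }

First, augment the grammar with C' → C
I₀ = CLOSURE({ [C' → . C] }):
  [C' → . C] has the dot before C: add [C → . + c X], [C → .], [C → . X]
  [C → . X] has the dot before X: add [X → . +]
No further items can be added.

I₀ = { [C → . + c X], [C → . X], [C → .], [C' → . C], [X → . +] }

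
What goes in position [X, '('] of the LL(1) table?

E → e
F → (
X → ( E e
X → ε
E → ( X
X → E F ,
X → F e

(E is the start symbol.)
X → ( E e, X → ε, X → E F ,, X → F e

To find M[X, '('], we find productions for X where '(' is in the predict set (PREDICT(N → α) = (FIRST(α) \ {ε}) ∪ (FOLLOW(N) if α ⇒* ε)).

Relevant sets:
  FIRST(E) = { '(', 'e' }
  FIRST(F) = { '(' }
  FOLLOW(X) = { $, '(', 'e' }

X → ( E e: PREDICT = { '(' }
  '(' is in predict set, so this production goes in M[X, '(']
X → ε: PREDICT = { $, '(', 'e' }
  '(' is in predict set, so this production goes in M[X, '(']
X → E F ,: PREDICT = { '(', 'e' }
  '(' is in predict set, so this production goes in M[X, '(']
X → F e: PREDICT = { '(' }
  '(' is in predict set, so this production goes in M[X, '(']

M[X, '('] = X → ( E e, X → ε, X → E F ,, X → F e  (a multiply-defined cell — the grammar is not LL(1))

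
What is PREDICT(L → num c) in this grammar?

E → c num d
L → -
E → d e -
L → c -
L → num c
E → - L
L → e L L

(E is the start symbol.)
{ 'num' }

PREDICT(L → num c) = (FIRST(RHS) \ {ε}) ∪ (FOLLOW(L) if ε ∈ FIRST(RHS), i.e. RHS ⇒* ε)
FIRST(num c) = { 'num' }
ε ∉ FIRST(num c), so FOLLOW(L) is not added.
PREDICT(L → num c) = { 'num' }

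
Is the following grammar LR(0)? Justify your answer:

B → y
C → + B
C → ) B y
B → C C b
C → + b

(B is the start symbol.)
Augment with B' → B and build the canonical LR(0) collection (I0 = CLOSURE({[B' → . B]}), then GOTO on every symbol after a dot until no new states appear). It has 12 states:
  I0: { [B → . C C b], [B → . y], [B' → . B], [C → . ) B y], [C → . + B], [C → . + b] }  — shift
  I1: { [B → . C C b], [B → . y], [C → ) . B y], [C → . ) B y], [C → . + B], [C → . + b] }  — shift
  I2: { [B → . C C b], [B → . y], [C → + . B], [C → + . b], [C → . ) B y], [C → . + B], [C → . + b] }  — shift
  I3: { [B' → B .] }  — accept
  I4: { [B → C . C b], [C → . ) B y], [C → . + B], [C → . + b] }  — shift
  I5: { [B → y .] }  — reduce
  I6: { [B → C C . b] }  — shift
  I7: { [B → C C b .] }  — reduce
  I8: { [C → + B .] }  — reduce
  I9: { [C → + b .] }  — reduce
  I10: { [C → ) B . y] }  — shift
  I11: { [C → ) B y .] }  — reduce

Every state is either a pure shift/goto state or contains exactly one complete item and nothing to shift — no conflicts. The grammar is LR(0).

Answer: Yes, the grammar is LR(0)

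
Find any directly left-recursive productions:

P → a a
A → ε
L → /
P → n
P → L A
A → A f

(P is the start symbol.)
P → a a: starts with a
A → ε: starts with ε
L → /: starts with '/'
P → n: starts with n
P → L A: starts with L
A → A f: LEFT RECURSIVE (starts with A)

The grammar has direct left recursion on: A.

Answer: Yes, A is left-recursive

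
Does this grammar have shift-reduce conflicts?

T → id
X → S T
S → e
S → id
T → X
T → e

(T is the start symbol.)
No shift-reduce conflicts

A shift-reduce conflict occurs when an LR(0) state has both:
  - a complete (reduce) item [A → α .] (dot at the end), and
  - a shift item [B → β . c γ] (dot before a terminal).

Augment with T' → T and build the canonical LR(0) collection (I0 = CLOSURE({[T' → . T]}), then GOTO on every symbol after a dot until no new states appear). It has 7 states:
  I0: { [S → . e], [S → . id], [T → . X], [T → . e], [T → . id], [T' → . T], [X → . S T] }  — shift
  I1: { [S → . e], [S → . id], [T → . X], [T → . e], [T → . id], [X → . S T], [X → S . T] }  — shift
  I2: { [T' → T .] }  — accept
  I3: { [T → X .] }  — reduce
  I4: { [S → e .], [T → e .] }  — 2 reduces
  I5: { [S → id .], [T → id .] }  — 2 reduces
  I6: { [X → S T .] }  — reduce

No state contains both a complete item and a shift item.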